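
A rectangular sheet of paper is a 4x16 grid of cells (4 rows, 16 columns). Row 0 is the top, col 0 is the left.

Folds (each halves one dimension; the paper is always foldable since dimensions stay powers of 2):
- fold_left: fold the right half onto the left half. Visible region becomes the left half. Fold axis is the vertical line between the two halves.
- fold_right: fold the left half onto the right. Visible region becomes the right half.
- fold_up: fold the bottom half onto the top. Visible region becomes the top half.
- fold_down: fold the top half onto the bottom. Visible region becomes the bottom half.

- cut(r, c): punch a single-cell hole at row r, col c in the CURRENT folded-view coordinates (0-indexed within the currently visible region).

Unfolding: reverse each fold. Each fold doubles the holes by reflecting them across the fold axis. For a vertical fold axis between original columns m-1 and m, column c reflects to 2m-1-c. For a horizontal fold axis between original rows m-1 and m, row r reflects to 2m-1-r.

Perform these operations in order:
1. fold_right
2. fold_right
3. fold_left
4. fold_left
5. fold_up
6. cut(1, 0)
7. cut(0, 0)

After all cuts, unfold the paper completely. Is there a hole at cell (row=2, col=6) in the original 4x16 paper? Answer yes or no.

Answer: yes

Derivation:
Op 1 fold_right: fold axis v@8; visible region now rows[0,4) x cols[8,16) = 4x8
Op 2 fold_right: fold axis v@12; visible region now rows[0,4) x cols[12,16) = 4x4
Op 3 fold_left: fold axis v@14; visible region now rows[0,4) x cols[12,14) = 4x2
Op 4 fold_left: fold axis v@13; visible region now rows[0,4) x cols[12,13) = 4x1
Op 5 fold_up: fold axis h@2; visible region now rows[0,2) x cols[12,13) = 2x1
Op 6 cut(1, 0): punch at orig (1,12); cuts so far [(1, 12)]; region rows[0,2) x cols[12,13) = 2x1
Op 7 cut(0, 0): punch at orig (0,12); cuts so far [(0, 12), (1, 12)]; region rows[0,2) x cols[12,13) = 2x1
Unfold 1 (reflect across h@2): 4 holes -> [(0, 12), (1, 12), (2, 12), (3, 12)]
Unfold 2 (reflect across v@13): 8 holes -> [(0, 12), (0, 13), (1, 12), (1, 13), (2, 12), (2, 13), (3, 12), (3, 13)]
Unfold 3 (reflect across v@14): 16 holes -> [(0, 12), (0, 13), (0, 14), (0, 15), (1, 12), (1, 13), (1, 14), (1, 15), (2, 12), (2, 13), (2, 14), (2, 15), (3, 12), (3, 13), (3, 14), (3, 15)]
Unfold 4 (reflect across v@12): 32 holes -> [(0, 8), (0, 9), (0, 10), (0, 11), (0, 12), (0, 13), (0, 14), (0, 15), (1, 8), (1, 9), (1, 10), (1, 11), (1, 12), (1, 13), (1, 14), (1, 15), (2, 8), (2, 9), (2, 10), (2, 11), (2, 12), (2, 13), (2, 14), (2, 15), (3, 8), (3, 9), (3, 10), (3, 11), (3, 12), (3, 13), (3, 14), (3, 15)]
Unfold 5 (reflect across v@8): 64 holes -> [(0, 0), (0, 1), (0, 2), (0, 3), (0, 4), (0, 5), (0, 6), (0, 7), (0, 8), (0, 9), (0, 10), (0, 11), (0, 12), (0, 13), (0, 14), (0, 15), (1, 0), (1, 1), (1, 2), (1, 3), (1, 4), (1, 5), (1, 6), (1, 7), (1, 8), (1, 9), (1, 10), (1, 11), (1, 12), (1, 13), (1, 14), (1, 15), (2, 0), (2, 1), (2, 2), (2, 3), (2, 4), (2, 5), (2, 6), (2, 7), (2, 8), (2, 9), (2, 10), (2, 11), (2, 12), (2, 13), (2, 14), (2, 15), (3, 0), (3, 1), (3, 2), (3, 3), (3, 4), (3, 5), (3, 6), (3, 7), (3, 8), (3, 9), (3, 10), (3, 11), (3, 12), (3, 13), (3, 14), (3, 15)]
Holes: [(0, 0), (0, 1), (0, 2), (0, 3), (0, 4), (0, 5), (0, 6), (0, 7), (0, 8), (0, 9), (0, 10), (0, 11), (0, 12), (0, 13), (0, 14), (0, 15), (1, 0), (1, 1), (1, 2), (1, 3), (1, 4), (1, 5), (1, 6), (1, 7), (1, 8), (1, 9), (1, 10), (1, 11), (1, 12), (1, 13), (1, 14), (1, 15), (2, 0), (2, 1), (2, 2), (2, 3), (2, 4), (2, 5), (2, 6), (2, 7), (2, 8), (2, 9), (2, 10), (2, 11), (2, 12), (2, 13), (2, 14), (2, 15), (3, 0), (3, 1), (3, 2), (3, 3), (3, 4), (3, 5), (3, 6), (3, 7), (3, 8), (3, 9), (3, 10), (3, 11), (3, 12), (3, 13), (3, 14), (3, 15)]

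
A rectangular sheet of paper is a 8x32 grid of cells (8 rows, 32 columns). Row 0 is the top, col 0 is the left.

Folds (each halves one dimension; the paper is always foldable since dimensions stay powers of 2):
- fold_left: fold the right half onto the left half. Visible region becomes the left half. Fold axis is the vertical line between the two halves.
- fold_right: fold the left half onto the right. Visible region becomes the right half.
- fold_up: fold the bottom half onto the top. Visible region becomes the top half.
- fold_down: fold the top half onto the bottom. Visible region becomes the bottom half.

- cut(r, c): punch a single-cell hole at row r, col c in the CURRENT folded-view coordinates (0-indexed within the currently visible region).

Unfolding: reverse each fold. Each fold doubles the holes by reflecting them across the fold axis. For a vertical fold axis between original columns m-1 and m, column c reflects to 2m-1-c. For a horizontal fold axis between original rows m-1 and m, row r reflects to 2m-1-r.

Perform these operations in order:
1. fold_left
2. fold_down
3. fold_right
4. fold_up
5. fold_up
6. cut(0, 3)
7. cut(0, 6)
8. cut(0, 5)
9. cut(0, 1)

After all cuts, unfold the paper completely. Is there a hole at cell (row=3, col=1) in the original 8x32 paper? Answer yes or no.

Op 1 fold_left: fold axis v@16; visible region now rows[0,8) x cols[0,16) = 8x16
Op 2 fold_down: fold axis h@4; visible region now rows[4,8) x cols[0,16) = 4x16
Op 3 fold_right: fold axis v@8; visible region now rows[4,8) x cols[8,16) = 4x8
Op 4 fold_up: fold axis h@6; visible region now rows[4,6) x cols[8,16) = 2x8
Op 5 fold_up: fold axis h@5; visible region now rows[4,5) x cols[8,16) = 1x8
Op 6 cut(0, 3): punch at orig (4,11); cuts so far [(4, 11)]; region rows[4,5) x cols[8,16) = 1x8
Op 7 cut(0, 6): punch at orig (4,14); cuts so far [(4, 11), (4, 14)]; region rows[4,5) x cols[8,16) = 1x8
Op 8 cut(0, 5): punch at orig (4,13); cuts so far [(4, 11), (4, 13), (4, 14)]; region rows[4,5) x cols[8,16) = 1x8
Op 9 cut(0, 1): punch at orig (4,9); cuts so far [(4, 9), (4, 11), (4, 13), (4, 14)]; region rows[4,5) x cols[8,16) = 1x8
Unfold 1 (reflect across h@5): 8 holes -> [(4, 9), (4, 11), (4, 13), (4, 14), (5, 9), (5, 11), (5, 13), (5, 14)]
Unfold 2 (reflect across h@6): 16 holes -> [(4, 9), (4, 11), (4, 13), (4, 14), (5, 9), (5, 11), (5, 13), (5, 14), (6, 9), (6, 11), (6, 13), (6, 14), (7, 9), (7, 11), (7, 13), (7, 14)]
Unfold 3 (reflect across v@8): 32 holes -> [(4, 1), (4, 2), (4, 4), (4, 6), (4, 9), (4, 11), (4, 13), (4, 14), (5, 1), (5, 2), (5, 4), (5, 6), (5, 9), (5, 11), (5, 13), (5, 14), (6, 1), (6, 2), (6, 4), (6, 6), (6, 9), (6, 11), (6, 13), (6, 14), (7, 1), (7, 2), (7, 4), (7, 6), (7, 9), (7, 11), (7, 13), (7, 14)]
Unfold 4 (reflect across h@4): 64 holes -> [(0, 1), (0, 2), (0, 4), (0, 6), (0, 9), (0, 11), (0, 13), (0, 14), (1, 1), (1, 2), (1, 4), (1, 6), (1, 9), (1, 11), (1, 13), (1, 14), (2, 1), (2, 2), (2, 4), (2, 6), (2, 9), (2, 11), (2, 13), (2, 14), (3, 1), (3, 2), (3, 4), (3, 6), (3, 9), (3, 11), (3, 13), (3, 14), (4, 1), (4, 2), (4, 4), (4, 6), (4, 9), (4, 11), (4, 13), (4, 14), (5, 1), (5, 2), (5, 4), (5, 6), (5, 9), (5, 11), (5, 13), (5, 14), (6, 1), (6, 2), (6, 4), (6, 6), (6, 9), (6, 11), (6, 13), (6, 14), (7, 1), (7, 2), (7, 4), (7, 6), (7, 9), (7, 11), (7, 13), (7, 14)]
Unfold 5 (reflect across v@16): 128 holes -> [(0, 1), (0, 2), (0, 4), (0, 6), (0, 9), (0, 11), (0, 13), (0, 14), (0, 17), (0, 18), (0, 20), (0, 22), (0, 25), (0, 27), (0, 29), (0, 30), (1, 1), (1, 2), (1, 4), (1, 6), (1, 9), (1, 11), (1, 13), (1, 14), (1, 17), (1, 18), (1, 20), (1, 22), (1, 25), (1, 27), (1, 29), (1, 30), (2, 1), (2, 2), (2, 4), (2, 6), (2, 9), (2, 11), (2, 13), (2, 14), (2, 17), (2, 18), (2, 20), (2, 22), (2, 25), (2, 27), (2, 29), (2, 30), (3, 1), (3, 2), (3, 4), (3, 6), (3, 9), (3, 11), (3, 13), (3, 14), (3, 17), (3, 18), (3, 20), (3, 22), (3, 25), (3, 27), (3, 29), (3, 30), (4, 1), (4, 2), (4, 4), (4, 6), (4, 9), (4, 11), (4, 13), (4, 14), (4, 17), (4, 18), (4, 20), (4, 22), (4, 25), (4, 27), (4, 29), (4, 30), (5, 1), (5, 2), (5, 4), (5, 6), (5, 9), (5, 11), (5, 13), (5, 14), (5, 17), (5, 18), (5, 20), (5, 22), (5, 25), (5, 27), (5, 29), (5, 30), (6, 1), (6, 2), (6, 4), (6, 6), (6, 9), (6, 11), (6, 13), (6, 14), (6, 17), (6, 18), (6, 20), (6, 22), (6, 25), (6, 27), (6, 29), (6, 30), (7, 1), (7, 2), (7, 4), (7, 6), (7, 9), (7, 11), (7, 13), (7, 14), (7, 17), (7, 18), (7, 20), (7, 22), (7, 25), (7, 27), (7, 29), (7, 30)]
Holes: [(0, 1), (0, 2), (0, 4), (0, 6), (0, 9), (0, 11), (0, 13), (0, 14), (0, 17), (0, 18), (0, 20), (0, 22), (0, 25), (0, 27), (0, 29), (0, 30), (1, 1), (1, 2), (1, 4), (1, 6), (1, 9), (1, 11), (1, 13), (1, 14), (1, 17), (1, 18), (1, 20), (1, 22), (1, 25), (1, 27), (1, 29), (1, 30), (2, 1), (2, 2), (2, 4), (2, 6), (2, 9), (2, 11), (2, 13), (2, 14), (2, 17), (2, 18), (2, 20), (2, 22), (2, 25), (2, 27), (2, 29), (2, 30), (3, 1), (3, 2), (3, 4), (3, 6), (3, 9), (3, 11), (3, 13), (3, 14), (3, 17), (3, 18), (3, 20), (3, 22), (3, 25), (3, 27), (3, 29), (3, 30), (4, 1), (4, 2), (4, 4), (4, 6), (4, 9), (4, 11), (4, 13), (4, 14), (4, 17), (4, 18), (4, 20), (4, 22), (4, 25), (4, 27), (4, 29), (4, 30), (5, 1), (5, 2), (5, 4), (5, 6), (5, 9), (5, 11), (5, 13), (5, 14), (5, 17), (5, 18), (5, 20), (5, 22), (5, 25), (5, 27), (5, 29), (5, 30), (6, 1), (6, 2), (6, 4), (6, 6), (6, 9), (6, 11), (6, 13), (6, 14), (6, 17), (6, 18), (6, 20), (6, 22), (6, 25), (6, 27), (6, 29), (6, 30), (7, 1), (7, 2), (7, 4), (7, 6), (7, 9), (7, 11), (7, 13), (7, 14), (7, 17), (7, 18), (7, 20), (7, 22), (7, 25), (7, 27), (7, 29), (7, 30)]

Answer: yes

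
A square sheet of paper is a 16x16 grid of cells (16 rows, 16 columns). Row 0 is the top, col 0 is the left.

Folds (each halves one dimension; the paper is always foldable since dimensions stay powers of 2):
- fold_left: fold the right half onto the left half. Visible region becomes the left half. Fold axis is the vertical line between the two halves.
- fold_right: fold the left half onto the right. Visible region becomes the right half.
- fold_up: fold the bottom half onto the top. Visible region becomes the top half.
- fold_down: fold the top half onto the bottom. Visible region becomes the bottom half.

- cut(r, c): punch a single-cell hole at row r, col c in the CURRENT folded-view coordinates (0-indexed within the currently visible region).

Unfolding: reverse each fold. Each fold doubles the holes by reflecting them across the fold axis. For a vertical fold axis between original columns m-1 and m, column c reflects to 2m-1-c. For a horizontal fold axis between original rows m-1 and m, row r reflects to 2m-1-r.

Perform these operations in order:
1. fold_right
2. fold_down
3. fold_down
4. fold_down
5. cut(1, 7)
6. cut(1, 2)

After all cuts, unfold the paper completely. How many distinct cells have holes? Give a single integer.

Op 1 fold_right: fold axis v@8; visible region now rows[0,16) x cols[8,16) = 16x8
Op 2 fold_down: fold axis h@8; visible region now rows[8,16) x cols[8,16) = 8x8
Op 3 fold_down: fold axis h@12; visible region now rows[12,16) x cols[8,16) = 4x8
Op 4 fold_down: fold axis h@14; visible region now rows[14,16) x cols[8,16) = 2x8
Op 5 cut(1, 7): punch at orig (15,15); cuts so far [(15, 15)]; region rows[14,16) x cols[8,16) = 2x8
Op 6 cut(1, 2): punch at orig (15,10); cuts so far [(15, 10), (15, 15)]; region rows[14,16) x cols[8,16) = 2x8
Unfold 1 (reflect across h@14): 4 holes -> [(12, 10), (12, 15), (15, 10), (15, 15)]
Unfold 2 (reflect across h@12): 8 holes -> [(8, 10), (8, 15), (11, 10), (11, 15), (12, 10), (12, 15), (15, 10), (15, 15)]
Unfold 3 (reflect across h@8): 16 holes -> [(0, 10), (0, 15), (3, 10), (3, 15), (4, 10), (4, 15), (7, 10), (7, 15), (8, 10), (8, 15), (11, 10), (11, 15), (12, 10), (12, 15), (15, 10), (15, 15)]
Unfold 4 (reflect across v@8): 32 holes -> [(0, 0), (0, 5), (0, 10), (0, 15), (3, 0), (3, 5), (3, 10), (3, 15), (4, 0), (4, 5), (4, 10), (4, 15), (7, 0), (7, 5), (7, 10), (7, 15), (8, 0), (8, 5), (8, 10), (8, 15), (11, 0), (11, 5), (11, 10), (11, 15), (12, 0), (12, 5), (12, 10), (12, 15), (15, 0), (15, 5), (15, 10), (15, 15)]

Answer: 32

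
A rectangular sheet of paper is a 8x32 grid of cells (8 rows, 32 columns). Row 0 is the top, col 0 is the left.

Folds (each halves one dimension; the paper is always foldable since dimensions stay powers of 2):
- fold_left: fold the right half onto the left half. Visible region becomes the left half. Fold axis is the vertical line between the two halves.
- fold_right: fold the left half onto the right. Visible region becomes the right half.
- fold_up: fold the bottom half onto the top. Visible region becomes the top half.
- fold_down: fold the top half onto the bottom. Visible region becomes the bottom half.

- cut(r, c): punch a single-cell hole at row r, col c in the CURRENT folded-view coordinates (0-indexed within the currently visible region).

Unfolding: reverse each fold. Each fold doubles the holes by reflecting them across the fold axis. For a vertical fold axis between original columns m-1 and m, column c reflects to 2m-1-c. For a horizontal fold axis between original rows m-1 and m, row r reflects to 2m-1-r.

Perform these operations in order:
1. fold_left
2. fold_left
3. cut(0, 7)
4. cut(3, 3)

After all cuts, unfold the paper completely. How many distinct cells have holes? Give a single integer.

Answer: 8

Derivation:
Op 1 fold_left: fold axis v@16; visible region now rows[0,8) x cols[0,16) = 8x16
Op 2 fold_left: fold axis v@8; visible region now rows[0,8) x cols[0,8) = 8x8
Op 3 cut(0, 7): punch at orig (0,7); cuts so far [(0, 7)]; region rows[0,8) x cols[0,8) = 8x8
Op 4 cut(3, 3): punch at orig (3,3); cuts so far [(0, 7), (3, 3)]; region rows[0,8) x cols[0,8) = 8x8
Unfold 1 (reflect across v@8): 4 holes -> [(0, 7), (0, 8), (3, 3), (3, 12)]
Unfold 2 (reflect across v@16): 8 holes -> [(0, 7), (0, 8), (0, 23), (0, 24), (3, 3), (3, 12), (3, 19), (3, 28)]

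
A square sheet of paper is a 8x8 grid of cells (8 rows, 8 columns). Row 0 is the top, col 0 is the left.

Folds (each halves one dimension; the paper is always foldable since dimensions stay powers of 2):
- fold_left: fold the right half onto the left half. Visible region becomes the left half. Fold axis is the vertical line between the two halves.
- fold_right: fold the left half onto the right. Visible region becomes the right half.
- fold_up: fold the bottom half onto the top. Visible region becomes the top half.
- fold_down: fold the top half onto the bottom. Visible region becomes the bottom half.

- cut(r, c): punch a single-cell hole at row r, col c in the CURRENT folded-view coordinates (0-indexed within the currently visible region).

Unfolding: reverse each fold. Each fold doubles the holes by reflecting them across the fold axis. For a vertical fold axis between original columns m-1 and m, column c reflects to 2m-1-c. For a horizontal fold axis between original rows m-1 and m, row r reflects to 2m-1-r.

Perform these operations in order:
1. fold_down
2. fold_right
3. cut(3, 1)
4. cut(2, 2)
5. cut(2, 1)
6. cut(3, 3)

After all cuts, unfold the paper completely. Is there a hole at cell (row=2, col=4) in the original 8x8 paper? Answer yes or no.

Answer: no

Derivation:
Op 1 fold_down: fold axis h@4; visible region now rows[4,8) x cols[0,8) = 4x8
Op 2 fold_right: fold axis v@4; visible region now rows[4,8) x cols[4,8) = 4x4
Op 3 cut(3, 1): punch at orig (7,5); cuts so far [(7, 5)]; region rows[4,8) x cols[4,8) = 4x4
Op 4 cut(2, 2): punch at orig (6,6); cuts so far [(6, 6), (7, 5)]; region rows[4,8) x cols[4,8) = 4x4
Op 5 cut(2, 1): punch at orig (6,5); cuts so far [(6, 5), (6, 6), (7, 5)]; region rows[4,8) x cols[4,8) = 4x4
Op 6 cut(3, 3): punch at orig (7,7); cuts so far [(6, 5), (6, 6), (7, 5), (7, 7)]; region rows[4,8) x cols[4,8) = 4x4
Unfold 1 (reflect across v@4): 8 holes -> [(6, 1), (6, 2), (6, 5), (6, 6), (7, 0), (7, 2), (7, 5), (7, 7)]
Unfold 2 (reflect across h@4): 16 holes -> [(0, 0), (0, 2), (0, 5), (0, 7), (1, 1), (1, 2), (1, 5), (1, 6), (6, 1), (6, 2), (6, 5), (6, 6), (7, 0), (7, 2), (7, 5), (7, 7)]
Holes: [(0, 0), (0, 2), (0, 5), (0, 7), (1, 1), (1, 2), (1, 5), (1, 6), (6, 1), (6, 2), (6, 5), (6, 6), (7, 0), (7, 2), (7, 5), (7, 7)]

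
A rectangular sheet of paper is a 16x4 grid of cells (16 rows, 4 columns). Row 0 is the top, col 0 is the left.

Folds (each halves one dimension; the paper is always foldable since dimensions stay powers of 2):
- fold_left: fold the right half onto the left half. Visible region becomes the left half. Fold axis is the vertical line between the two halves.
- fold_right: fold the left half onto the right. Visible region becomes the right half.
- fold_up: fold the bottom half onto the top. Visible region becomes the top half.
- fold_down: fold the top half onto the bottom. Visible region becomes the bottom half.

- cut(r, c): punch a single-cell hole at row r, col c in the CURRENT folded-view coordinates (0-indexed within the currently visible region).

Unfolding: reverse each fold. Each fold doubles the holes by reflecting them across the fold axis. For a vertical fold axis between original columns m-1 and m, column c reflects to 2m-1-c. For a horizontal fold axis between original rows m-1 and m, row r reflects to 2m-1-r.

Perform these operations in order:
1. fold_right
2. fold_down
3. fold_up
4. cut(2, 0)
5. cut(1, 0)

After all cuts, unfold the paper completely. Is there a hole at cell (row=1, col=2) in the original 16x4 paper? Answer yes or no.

Op 1 fold_right: fold axis v@2; visible region now rows[0,16) x cols[2,4) = 16x2
Op 2 fold_down: fold axis h@8; visible region now rows[8,16) x cols[2,4) = 8x2
Op 3 fold_up: fold axis h@12; visible region now rows[8,12) x cols[2,4) = 4x2
Op 4 cut(2, 0): punch at orig (10,2); cuts so far [(10, 2)]; region rows[8,12) x cols[2,4) = 4x2
Op 5 cut(1, 0): punch at orig (9,2); cuts so far [(9, 2), (10, 2)]; region rows[8,12) x cols[2,4) = 4x2
Unfold 1 (reflect across h@12): 4 holes -> [(9, 2), (10, 2), (13, 2), (14, 2)]
Unfold 2 (reflect across h@8): 8 holes -> [(1, 2), (2, 2), (5, 2), (6, 2), (9, 2), (10, 2), (13, 2), (14, 2)]
Unfold 3 (reflect across v@2): 16 holes -> [(1, 1), (1, 2), (2, 1), (2, 2), (5, 1), (5, 2), (6, 1), (6, 2), (9, 1), (9, 2), (10, 1), (10, 2), (13, 1), (13, 2), (14, 1), (14, 2)]
Holes: [(1, 1), (1, 2), (2, 1), (2, 2), (5, 1), (5, 2), (6, 1), (6, 2), (9, 1), (9, 2), (10, 1), (10, 2), (13, 1), (13, 2), (14, 1), (14, 2)]

Answer: yes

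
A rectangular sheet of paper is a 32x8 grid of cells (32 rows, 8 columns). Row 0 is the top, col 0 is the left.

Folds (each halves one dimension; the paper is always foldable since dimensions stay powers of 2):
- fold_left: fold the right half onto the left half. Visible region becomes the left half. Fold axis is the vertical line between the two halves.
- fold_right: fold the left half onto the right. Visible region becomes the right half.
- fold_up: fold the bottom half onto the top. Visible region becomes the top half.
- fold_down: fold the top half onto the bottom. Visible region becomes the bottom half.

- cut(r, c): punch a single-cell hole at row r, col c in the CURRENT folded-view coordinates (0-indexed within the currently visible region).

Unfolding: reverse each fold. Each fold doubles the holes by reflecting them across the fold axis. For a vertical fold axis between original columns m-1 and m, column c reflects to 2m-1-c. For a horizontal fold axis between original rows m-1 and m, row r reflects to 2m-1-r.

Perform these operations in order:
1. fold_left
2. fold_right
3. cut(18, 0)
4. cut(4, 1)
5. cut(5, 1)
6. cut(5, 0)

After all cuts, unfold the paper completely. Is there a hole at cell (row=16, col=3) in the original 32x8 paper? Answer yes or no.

Op 1 fold_left: fold axis v@4; visible region now rows[0,32) x cols[0,4) = 32x4
Op 2 fold_right: fold axis v@2; visible region now rows[0,32) x cols[2,4) = 32x2
Op 3 cut(18, 0): punch at orig (18,2); cuts so far [(18, 2)]; region rows[0,32) x cols[2,4) = 32x2
Op 4 cut(4, 1): punch at orig (4,3); cuts so far [(4, 3), (18, 2)]; region rows[0,32) x cols[2,4) = 32x2
Op 5 cut(5, 1): punch at orig (5,3); cuts so far [(4, 3), (5, 3), (18, 2)]; region rows[0,32) x cols[2,4) = 32x2
Op 6 cut(5, 0): punch at orig (5,2); cuts so far [(4, 3), (5, 2), (5, 3), (18, 2)]; region rows[0,32) x cols[2,4) = 32x2
Unfold 1 (reflect across v@2): 8 holes -> [(4, 0), (4, 3), (5, 0), (5, 1), (5, 2), (5, 3), (18, 1), (18, 2)]
Unfold 2 (reflect across v@4): 16 holes -> [(4, 0), (4, 3), (4, 4), (4, 7), (5, 0), (5, 1), (5, 2), (5, 3), (5, 4), (5, 5), (5, 6), (5, 7), (18, 1), (18, 2), (18, 5), (18, 6)]
Holes: [(4, 0), (4, 3), (4, 4), (4, 7), (5, 0), (5, 1), (5, 2), (5, 3), (5, 4), (5, 5), (5, 6), (5, 7), (18, 1), (18, 2), (18, 5), (18, 6)]

Answer: no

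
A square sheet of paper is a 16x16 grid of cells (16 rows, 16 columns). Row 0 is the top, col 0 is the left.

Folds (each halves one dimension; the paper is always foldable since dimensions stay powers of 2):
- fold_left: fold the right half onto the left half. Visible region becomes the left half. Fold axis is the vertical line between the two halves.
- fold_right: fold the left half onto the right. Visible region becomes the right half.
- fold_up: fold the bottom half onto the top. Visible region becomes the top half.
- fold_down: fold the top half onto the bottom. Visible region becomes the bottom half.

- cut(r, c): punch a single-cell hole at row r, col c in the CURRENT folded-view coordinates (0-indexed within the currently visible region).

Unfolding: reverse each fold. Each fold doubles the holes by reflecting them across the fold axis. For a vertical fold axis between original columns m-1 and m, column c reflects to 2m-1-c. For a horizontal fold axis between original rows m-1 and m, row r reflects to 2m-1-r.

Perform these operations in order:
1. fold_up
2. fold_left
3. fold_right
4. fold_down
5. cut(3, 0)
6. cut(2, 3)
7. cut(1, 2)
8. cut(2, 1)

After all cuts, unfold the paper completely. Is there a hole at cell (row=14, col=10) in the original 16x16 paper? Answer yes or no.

Op 1 fold_up: fold axis h@8; visible region now rows[0,8) x cols[0,16) = 8x16
Op 2 fold_left: fold axis v@8; visible region now rows[0,8) x cols[0,8) = 8x8
Op 3 fold_right: fold axis v@4; visible region now rows[0,8) x cols[4,8) = 8x4
Op 4 fold_down: fold axis h@4; visible region now rows[4,8) x cols[4,8) = 4x4
Op 5 cut(3, 0): punch at orig (7,4); cuts so far [(7, 4)]; region rows[4,8) x cols[4,8) = 4x4
Op 6 cut(2, 3): punch at orig (6,7); cuts so far [(6, 7), (7, 4)]; region rows[4,8) x cols[4,8) = 4x4
Op 7 cut(1, 2): punch at orig (5,6); cuts so far [(5, 6), (6, 7), (7, 4)]; region rows[4,8) x cols[4,8) = 4x4
Op 8 cut(2, 1): punch at orig (6,5); cuts so far [(5, 6), (6, 5), (6, 7), (7, 4)]; region rows[4,8) x cols[4,8) = 4x4
Unfold 1 (reflect across h@4): 8 holes -> [(0, 4), (1, 5), (1, 7), (2, 6), (5, 6), (6, 5), (6, 7), (7, 4)]
Unfold 2 (reflect across v@4): 16 holes -> [(0, 3), (0, 4), (1, 0), (1, 2), (1, 5), (1, 7), (2, 1), (2, 6), (5, 1), (5, 6), (6, 0), (6, 2), (6, 5), (6, 7), (7, 3), (7, 4)]
Unfold 3 (reflect across v@8): 32 holes -> [(0, 3), (0, 4), (0, 11), (0, 12), (1, 0), (1, 2), (1, 5), (1, 7), (1, 8), (1, 10), (1, 13), (1, 15), (2, 1), (2, 6), (2, 9), (2, 14), (5, 1), (5, 6), (5, 9), (5, 14), (6, 0), (6, 2), (6, 5), (6, 7), (6, 8), (6, 10), (6, 13), (6, 15), (7, 3), (7, 4), (7, 11), (7, 12)]
Unfold 4 (reflect across h@8): 64 holes -> [(0, 3), (0, 4), (0, 11), (0, 12), (1, 0), (1, 2), (1, 5), (1, 7), (1, 8), (1, 10), (1, 13), (1, 15), (2, 1), (2, 6), (2, 9), (2, 14), (5, 1), (5, 6), (5, 9), (5, 14), (6, 0), (6, 2), (6, 5), (6, 7), (6, 8), (6, 10), (6, 13), (6, 15), (7, 3), (7, 4), (7, 11), (7, 12), (8, 3), (8, 4), (8, 11), (8, 12), (9, 0), (9, 2), (9, 5), (9, 7), (9, 8), (9, 10), (9, 13), (9, 15), (10, 1), (10, 6), (10, 9), (10, 14), (13, 1), (13, 6), (13, 9), (13, 14), (14, 0), (14, 2), (14, 5), (14, 7), (14, 8), (14, 10), (14, 13), (14, 15), (15, 3), (15, 4), (15, 11), (15, 12)]
Holes: [(0, 3), (0, 4), (0, 11), (0, 12), (1, 0), (1, 2), (1, 5), (1, 7), (1, 8), (1, 10), (1, 13), (1, 15), (2, 1), (2, 6), (2, 9), (2, 14), (5, 1), (5, 6), (5, 9), (5, 14), (6, 0), (6, 2), (6, 5), (6, 7), (6, 8), (6, 10), (6, 13), (6, 15), (7, 3), (7, 4), (7, 11), (7, 12), (8, 3), (8, 4), (8, 11), (8, 12), (9, 0), (9, 2), (9, 5), (9, 7), (9, 8), (9, 10), (9, 13), (9, 15), (10, 1), (10, 6), (10, 9), (10, 14), (13, 1), (13, 6), (13, 9), (13, 14), (14, 0), (14, 2), (14, 5), (14, 7), (14, 8), (14, 10), (14, 13), (14, 15), (15, 3), (15, 4), (15, 11), (15, 12)]

Answer: yes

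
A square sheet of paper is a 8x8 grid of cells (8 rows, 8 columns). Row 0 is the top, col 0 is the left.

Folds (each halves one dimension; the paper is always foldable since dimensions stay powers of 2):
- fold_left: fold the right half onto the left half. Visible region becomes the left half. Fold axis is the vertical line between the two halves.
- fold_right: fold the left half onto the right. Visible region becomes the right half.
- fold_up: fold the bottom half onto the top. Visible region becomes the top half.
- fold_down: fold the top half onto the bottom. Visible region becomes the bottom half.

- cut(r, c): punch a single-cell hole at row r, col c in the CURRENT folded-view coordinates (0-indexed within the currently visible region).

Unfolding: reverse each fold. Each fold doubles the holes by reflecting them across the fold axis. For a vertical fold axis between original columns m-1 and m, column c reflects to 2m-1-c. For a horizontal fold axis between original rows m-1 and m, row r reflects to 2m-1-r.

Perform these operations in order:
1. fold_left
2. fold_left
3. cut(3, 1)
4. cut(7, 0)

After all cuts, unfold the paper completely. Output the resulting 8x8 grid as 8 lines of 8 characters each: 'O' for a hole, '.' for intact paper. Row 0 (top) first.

Op 1 fold_left: fold axis v@4; visible region now rows[0,8) x cols[0,4) = 8x4
Op 2 fold_left: fold axis v@2; visible region now rows[0,8) x cols[0,2) = 8x2
Op 3 cut(3, 1): punch at orig (3,1); cuts so far [(3, 1)]; region rows[0,8) x cols[0,2) = 8x2
Op 4 cut(7, 0): punch at orig (7,0); cuts so far [(3, 1), (7, 0)]; region rows[0,8) x cols[0,2) = 8x2
Unfold 1 (reflect across v@2): 4 holes -> [(3, 1), (3, 2), (7, 0), (7, 3)]
Unfold 2 (reflect across v@4): 8 holes -> [(3, 1), (3, 2), (3, 5), (3, 6), (7, 0), (7, 3), (7, 4), (7, 7)]

Answer: ........
........
........
.OO..OO.
........
........
........
O..OO..O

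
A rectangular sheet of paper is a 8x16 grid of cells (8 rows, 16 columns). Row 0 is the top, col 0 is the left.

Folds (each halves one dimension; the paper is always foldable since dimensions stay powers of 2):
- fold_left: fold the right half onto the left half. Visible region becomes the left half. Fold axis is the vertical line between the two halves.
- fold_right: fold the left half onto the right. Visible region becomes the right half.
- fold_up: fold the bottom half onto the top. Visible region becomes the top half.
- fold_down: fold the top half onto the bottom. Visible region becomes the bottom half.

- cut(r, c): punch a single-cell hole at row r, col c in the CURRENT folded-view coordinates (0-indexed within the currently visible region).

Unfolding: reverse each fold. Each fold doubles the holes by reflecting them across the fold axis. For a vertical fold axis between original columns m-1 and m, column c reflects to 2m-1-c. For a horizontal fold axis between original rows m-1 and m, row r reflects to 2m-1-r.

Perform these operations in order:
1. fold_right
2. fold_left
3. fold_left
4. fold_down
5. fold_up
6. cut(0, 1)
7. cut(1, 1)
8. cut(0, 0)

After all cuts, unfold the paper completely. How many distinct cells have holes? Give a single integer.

Op 1 fold_right: fold axis v@8; visible region now rows[0,8) x cols[8,16) = 8x8
Op 2 fold_left: fold axis v@12; visible region now rows[0,8) x cols[8,12) = 8x4
Op 3 fold_left: fold axis v@10; visible region now rows[0,8) x cols[8,10) = 8x2
Op 4 fold_down: fold axis h@4; visible region now rows[4,8) x cols[8,10) = 4x2
Op 5 fold_up: fold axis h@6; visible region now rows[4,6) x cols[8,10) = 2x2
Op 6 cut(0, 1): punch at orig (4,9); cuts so far [(4, 9)]; region rows[4,6) x cols[8,10) = 2x2
Op 7 cut(1, 1): punch at orig (5,9); cuts so far [(4, 9), (5, 9)]; region rows[4,6) x cols[8,10) = 2x2
Op 8 cut(0, 0): punch at orig (4,8); cuts so far [(4, 8), (4, 9), (5, 9)]; region rows[4,6) x cols[8,10) = 2x2
Unfold 1 (reflect across h@6): 6 holes -> [(4, 8), (4, 9), (5, 9), (6, 9), (7, 8), (7, 9)]
Unfold 2 (reflect across h@4): 12 holes -> [(0, 8), (0, 9), (1, 9), (2, 9), (3, 8), (3, 9), (4, 8), (4, 9), (5, 9), (6, 9), (7, 8), (7, 9)]
Unfold 3 (reflect across v@10): 24 holes -> [(0, 8), (0, 9), (0, 10), (0, 11), (1, 9), (1, 10), (2, 9), (2, 10), (3, 8), (3, 9), (3, 10), (3, 11), (4, 8), (4, 9), (4, 10), (4, 11), (5, 9), (5, 10), (6, 9), (6, 10), (7, 8), (7, 9), (7, 10), (7, 11)]
Unfold 4 (reflect across v@12): 48 holes -> [(0, 8), (0, 9), (0, 10), (0, 11), (0, 12), (0, 13), (0, 14), (0, 15), (1, 9), (1, 10), (1, 13), (1, 14), (2, 9), (2, 10), (2, 13), (2, 14), (3, 8), (3, 9), (3, 10), (3, 11), (3, 12), (3, 13), (3, 14), (3, 15), (4, 8), (4, 9), (4, 10), (4, 11), (4, 12), (4, 13), (4, 14), (4, 15), (5, 9), (5, 10), (5, 13), (5, 14), (6, 9), (6, 10), (6, 13), (6, 14), (7, 8), (7, 9), (7, 10), (7, 11), (7, 12), (7, 13), (7, 14), (7, 15)]
Unfold 5 (reflect across v@8): 96 holes -> [(0, 0), (0, 1), (0, 2), (0, 3), (0, 4), (0, 5), (0, 6), (0, 7), (0, 8), (0, 9), (0, 10), (0, 11), (0, 12), (0, 13), (0, 14), (0, 15), (1, 1), (1, 2), (1, 5), (1, 6), (1, 9), (1, 10), (1, 13), (1, 14), (2, 1), (2, 2), (2, 5), (2, 6), (2, 9), (2, 10), (2, 13), (2, 14), (3, 0), (3, 1), (3, 2), (3, 3), (3, 4), (3, 5), (3, 6), (3, 7), (3, 8), (3, 9), (3, 10), (3, 11), (3, 12), (3, 13), (3, 14), (3, 15), (4, 0), (4, 1), (4, 2), (4, 3), (4, 4), (4, 5), (4, 6), (4, 7), (4, 8), (4, 9), (4, 10), (4, 11), (4, 12), (4, 13), (4, 14), (4, 15), (5, 1), (5, 2), (5, 5), (5, 6), (5, 9), (5, 10), (5, 13), (5, 14), (6, 1), (6, 2), (6, 5), (6, 6), (6, 9), (6, 10), (6, 13), (6, 14), (7, 0), (7, 1), (7, 2), (7, 3), (7, 4), (7, 5), (7, 6), (7, 7), (7, 8), (7, 9), (7, 10), (7, 11), (7, 12), (7, 13), (7, 14), (7, 15)]

Answer: 96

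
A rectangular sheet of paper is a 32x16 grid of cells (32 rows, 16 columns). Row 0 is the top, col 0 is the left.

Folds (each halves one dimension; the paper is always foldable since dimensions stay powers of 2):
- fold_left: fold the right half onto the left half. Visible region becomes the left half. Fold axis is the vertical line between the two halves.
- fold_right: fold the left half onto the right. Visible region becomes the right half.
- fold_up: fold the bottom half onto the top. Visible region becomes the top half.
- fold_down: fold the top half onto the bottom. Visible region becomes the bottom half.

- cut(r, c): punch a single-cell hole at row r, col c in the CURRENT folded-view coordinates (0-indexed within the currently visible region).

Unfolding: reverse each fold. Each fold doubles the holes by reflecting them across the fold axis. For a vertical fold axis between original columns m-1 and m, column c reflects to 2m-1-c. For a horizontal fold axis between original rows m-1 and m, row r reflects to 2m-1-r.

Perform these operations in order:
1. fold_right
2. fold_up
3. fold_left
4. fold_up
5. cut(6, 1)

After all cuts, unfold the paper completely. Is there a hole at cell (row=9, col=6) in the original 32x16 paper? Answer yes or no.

Answer: yes

Derivation:
Op 1 fold_right: fold axis v@8; visible region now rows[0,32) x cols[8,16) = 32x8
Op 2 fold_up: fold axis h@16; visible region now rows[0,16) x cols[8,16) = 16x8
Op 3 fold_left: fold axis v@12; visible region now rows[0,16) x cols[8,12) = 16x4
Op 4 fold_up: fold axis h@8; visible region now rows[0,8) x cols[8,12) = 8x4
Op 5 cut(6, 1): punch at orig (6,9); cuts so far [(6, 9)]; region rows[0,8) x cols[8,12) = 8x4
Unfold 1 (reflect across h@8): 2 holes -> [(6, 9), (9, 9)]
Unfold 2 (reflect across v@12): 4 holes -> [(6, 9), (6, 14), (9, 9), (9, 14)]
Unfold 3 (reflect across h@16): 8 holes -> [(6, 9), (6, 14), (9, 9), (9, 14), (22, 9), (22, 14), (25, 9), (25, 14)]
Unfold 4 (reflect across v@8): 16 holes -> [(6, 1), (6, 6), (6, 9), (6, 14), (9, 1), (9, 6), (9, 9), (9, 14), (22, 1), (22, 6), (22, 9), (22, 14), (25, 1), (25, 6), (25, 9), (25, 14)]
Holes: [(6, 1), (6, 6), (6, 9), (6, 14), (9, 1), (9, 6), (9, 9), (9, 14), (22, 1), (22, 6), (22, 9), (22, 14), (25, 1), (25, 6), (25, 9), (25, 14)]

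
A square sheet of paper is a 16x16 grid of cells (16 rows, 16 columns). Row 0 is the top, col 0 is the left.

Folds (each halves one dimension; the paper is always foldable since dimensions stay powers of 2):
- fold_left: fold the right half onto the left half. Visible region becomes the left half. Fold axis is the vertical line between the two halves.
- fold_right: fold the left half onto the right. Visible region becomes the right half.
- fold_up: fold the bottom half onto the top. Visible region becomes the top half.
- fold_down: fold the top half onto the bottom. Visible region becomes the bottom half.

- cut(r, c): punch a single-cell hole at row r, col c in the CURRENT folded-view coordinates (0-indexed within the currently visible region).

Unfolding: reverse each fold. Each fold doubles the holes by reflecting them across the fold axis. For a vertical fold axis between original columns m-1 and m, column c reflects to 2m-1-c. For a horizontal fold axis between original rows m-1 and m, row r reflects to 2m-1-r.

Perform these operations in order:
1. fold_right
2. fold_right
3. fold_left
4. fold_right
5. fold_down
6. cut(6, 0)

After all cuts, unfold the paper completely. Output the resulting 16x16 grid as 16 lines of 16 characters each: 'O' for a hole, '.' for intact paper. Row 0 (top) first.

Op 1 fold_right: fold axis v@8; visible region now rows[0,16) x cols[8,16) = 16x8
Op 2 fold_right: fold axis v@12; visible region now rows[0,16) x cols[12,16) = 16x4
Op 3 fold_left: fold axis v@14; visible region now rows[0,16) x cols[12,14) = 16x2
Op 4 fold_right: fold axis v@13; visible region now rows[0,16) x cols[13,14) = 16x1
Op 5 fold_down: fold axis h@8; visible region now rows[8,16) x cols[13,14) = 8x1
Op 6 cut(6, 0): punch at orig (14,13); cuts so far [(14, 13)]; region rows[8,16) x cols[13,14) = 8x1
Unfold 1 (reflect across h@8): 2 holes -> [(1, 13), (14, 13)]
Unfold 2 (reflect across v@13): 4 holes -> [(1, 12), (1, 13), (14, 12), (14, 13)]
Unfold 3 (reflect across v@14): 8 holes -> [(1, 12), (1, 13), (1, 14), (1, 15), (14, 12), (14, 13), (14, 14), (14, 15)]
Unfold 4 (reflect across v@12): 16 holes -> [(1, 8), (1, 9), (1, 10), (1, 11), (1, 12), (1, 13), (1, 14), (1, 15), (14, 8), (14, 9), (14, 10), (14, 11), (14, 12), (14, 13), (14, 14), (14, 15)]
Unfold 5 (reflect across v@8): 32 holes -> [(1, 0), (1, 1), (1, 2), (1, 3), (1, 4), (1, 5), (1, 6), (1, 7), (1, 8), (1, 9), (1, 10), (1, 11), (1, 12), (1, 13), (1, 14), (1, 15), (14, 0), (14, 1), (14, 2), (14, 3), (14, 4), (14, 5), (14, 6), (14, 7), (14, 8), (14, 9), (14, 10), (14, 11), (14, 12), (14, 13), (14, 14), (14, 15)]

Answer: ................
OOOOOOOOOOOOOOOO
................
................
................
................
................
................
................
................
................
................
................
................
OOOOOOOOOOOOOOOO
................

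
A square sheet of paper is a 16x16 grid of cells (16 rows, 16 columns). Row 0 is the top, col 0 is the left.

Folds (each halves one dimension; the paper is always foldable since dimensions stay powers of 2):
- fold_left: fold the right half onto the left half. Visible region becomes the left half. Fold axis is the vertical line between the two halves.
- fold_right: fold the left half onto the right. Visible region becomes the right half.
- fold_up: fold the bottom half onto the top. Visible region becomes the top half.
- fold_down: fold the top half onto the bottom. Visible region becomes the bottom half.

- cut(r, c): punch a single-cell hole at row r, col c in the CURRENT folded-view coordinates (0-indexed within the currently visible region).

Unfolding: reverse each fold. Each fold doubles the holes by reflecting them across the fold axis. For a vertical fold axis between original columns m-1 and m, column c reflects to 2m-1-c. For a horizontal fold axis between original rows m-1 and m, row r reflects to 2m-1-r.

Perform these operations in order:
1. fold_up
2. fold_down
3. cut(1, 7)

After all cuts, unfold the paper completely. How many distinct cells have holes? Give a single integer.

Op 1 fold_up: fold axis h@8; visible region now rows[0,8) x cols[0,16) = 8x16
Op 2 fold_down: fold axis h@4; visible region now rows[4,8) x cols[0,16) = 4x16
Op 3 cut(1, 7): punch at orig (5,7); cuts so far [(5, 7)]; region rows[4,8) x cols[0,16) = 4x16
Unfold 1 (reflect across h@4): 2 holes -> [(2, 7), (5, 7)]
Unfold 2 (reflect across h@8): 4 holes -> [(2, 7), (5, 7), (10, 7), (13, 7)]

Answer: 4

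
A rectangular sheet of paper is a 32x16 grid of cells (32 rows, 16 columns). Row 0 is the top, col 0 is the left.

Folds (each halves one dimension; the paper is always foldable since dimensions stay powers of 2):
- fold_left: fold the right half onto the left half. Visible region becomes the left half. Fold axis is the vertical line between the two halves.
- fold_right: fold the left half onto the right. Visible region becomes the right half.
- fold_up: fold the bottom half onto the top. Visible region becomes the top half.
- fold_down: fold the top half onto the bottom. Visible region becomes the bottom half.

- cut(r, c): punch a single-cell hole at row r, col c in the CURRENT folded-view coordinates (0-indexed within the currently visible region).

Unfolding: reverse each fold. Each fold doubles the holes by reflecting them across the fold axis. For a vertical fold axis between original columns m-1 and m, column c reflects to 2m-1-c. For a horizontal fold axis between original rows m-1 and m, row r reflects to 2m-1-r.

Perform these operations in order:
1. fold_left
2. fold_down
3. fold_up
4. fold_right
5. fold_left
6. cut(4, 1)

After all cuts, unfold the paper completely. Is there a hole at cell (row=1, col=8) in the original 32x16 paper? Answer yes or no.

Op 1 fold_left: fold axis v@8; visible region now rows[0,32) x cols[0,8) = 32x8
Op 2 fold_down: fold axis h@16; visible region now rows[16,32) x cols[0,8) = 16x8
Op 3 fold_up: fold axis h@24; visible region now rows[16,24) x cols[0,8) = 8x8
Op 4 fold_right: fold axis v@4; visible region now rows[16,24) x cols[4,8) = 8x4
Op 5 fold_left: fold axis v@6; visible region now rows[16,24) x cols[4,6) = 8x2
Op 6 cut(4, 1): punch at orig (20,5); cuts so far [(20, 5)]; region rows[16,24) x cols[4,6) = 8x2
Unfold 1 (reflect across v@6): 2 holes -> [(20, 5), (20, 6)]
Unfold 2 (reflect across v@4): 4 holes -> [(20, 1), (20, 2), (20, 5), (20, 6)]
Unfold 3 (reflect across h@24): 8 holes -> [(20, 1), (20, 2), (20, 5), (20, 6), (27, 1), (27, 2), (27, 5), (27, 6)]
Unfold 4 (reflect across h@16): 16 holes -> [(4, 1), (4, 2), (4, 5), (4, 6), (11, 1), (11, 2), (11, 5), (11, 6), (20, 1), (20, 2), (20, 5), (20, 6), (27, 1), (27, 2), (27, 5), (27, 6)]
Unfold 5 (reflect across v@8): 32 holes -> [(4, 1), (4, 2), (4, 5), (4, 6), (4, 9), (4, 10), (4, 13), (4, 14), (11, 1), (11, 2), (11, 5), (11, 6), (11, 9), (11, 10), (11, 13), (11, 14), (20, 1), (20, 2), (20, 5), (20, 6), (20, 9), (20, 10), (20, 13), (20, 14), (27, 1), (27, 2), (27, 5), (27, 6), (27, 9), (27, 10), (27, 13), (27, 14)]
Holes: [(4, 1), (4, 2), (4, 5), (4, 6), (4, 9), (4, 10), (4, 13), (4, 14), (11, 1), (11, 2), (11, 5), (11, 6), (11, 9), (11, 10), (11, 13), (11, 14), (20, 1), (20, 2), (20, 5), (20, 6), (20, 9), (20, 10), (20, 13), (20, 14), (27, 1), (27, 2), (27, 5), (27, 6), (27, 9), (27, 10), (27, 13), (27, 14)]

Answer: no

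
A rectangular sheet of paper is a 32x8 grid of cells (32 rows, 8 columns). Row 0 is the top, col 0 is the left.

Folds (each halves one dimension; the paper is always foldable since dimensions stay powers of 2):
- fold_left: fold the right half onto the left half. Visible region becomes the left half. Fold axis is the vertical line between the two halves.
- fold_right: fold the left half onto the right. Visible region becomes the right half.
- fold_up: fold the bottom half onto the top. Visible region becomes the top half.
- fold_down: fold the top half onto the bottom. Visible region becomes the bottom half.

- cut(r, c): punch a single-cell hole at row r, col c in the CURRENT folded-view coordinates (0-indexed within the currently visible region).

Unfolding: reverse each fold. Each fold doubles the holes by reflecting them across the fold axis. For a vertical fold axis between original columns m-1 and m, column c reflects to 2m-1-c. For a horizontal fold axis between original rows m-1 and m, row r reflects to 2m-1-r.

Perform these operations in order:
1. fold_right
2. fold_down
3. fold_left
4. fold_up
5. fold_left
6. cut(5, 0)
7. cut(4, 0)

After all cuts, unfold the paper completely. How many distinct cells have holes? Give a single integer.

Answer: 64

Derivation:
Op 1 fold_right: fold axis v@4; visible region now rows[0,32) x cols[4,8) = 32x4
Op 2 fold_down: fold axis h@16; visible region now rows[16,32) x cols[4,8) = 16x4
Op 3 fold_left: fold axis v@6; visible region now rows[16,32) x cols[4,6) = 16x2
Op 4 fold_up: fold axis h@24; visible region now rows[16,24) x cols[4,6) = 8x2
Op 5 fold_left: fold axis v@5; visible region now rows[16,24) x cols[4,5) = 8x1
Op 6 cut(5, 0): punch at orig (21,4); cuts so far [(21, 4)]; region rows[16,24) x cols[4,5) = 8x1
Op 7 cut(4, 0): punch at orig (20,4); cuts so far [(20, 4), (21, 4)]; region rows[16,24) x cols[4,5) = 8x1
Unfold 1 (reflect across v@5): 4 holes -> [(20, 4), (20, 5), (21, 4), (21, 5)]
Unfold 2 (reflect across h@24): 8 holes -> [(20, 4), (20, 5), (21, 4), (21, 5), (26, 4), (26, 5), (27, 4), (27, 5)]
Unfold 3 (reflect across v@6): 16 holes -> [(20, 4), (20, 5), (20, 6), (20, 7), (21, 4), (21, 5), (21, 6), (21, 7), (26, 4), (26, 5), (26, 6), (26, 7), (27, 4), (27, 5), (27, 6), (27, 7)]
Unfold 4 (reflect across h@16): 32 holes -> [(4, 4), (4, 5), (4, 6), (4, 7), (5, 4), (5, 5), (5, 6), (5, 7), (10, 4), (10, 5), (10, 6), (10, 7), (11, 4), (11, 5), (11, 6), (11, 7), (20, 4), (20, 5), (20, 6), (20, 7), (21, 4), (21, 5), (21, 6), (21, 7), (26, 4), (26, 5), (26, 6), (26, 7), (27, 4), (27, 5), (27, 6), (27, 7)]
Unfold 5 (reflect across v@4): 64 holes -> [(4, 0), (4, 1), (4, 2), (4, 3), (4, 4), (4, 5), (4, 6), (4, 7), (5, 0), (5, 1), (5, 2), (5, 3), (5, 4), (5, 5), (5, 6), (5, 7), (10, 0), (10, 1), (10, 2), (10, 3), (10, 4), (10, 5), (10, 6), (10, 7), (11, 0), (11, 1), (11, 2), (11, 3), (11, 4), (11, 5), (11, 6), (11, 7), (20, 0), (20, 1), (20, 2), (20, 3), (20, 4), (20, 5), (20, 6), (20, 7), (21, 0), (21, 1), (21, 2), (21, 3), (21, 4), (21, 5), (21, 6), (21, 7), (26, 0), (26, 1), (26, 2), (26, 3), (26, 4), (26, 5), (26, 6), (26, 7), (27, 0), (27, 1), (27, 2), (27, 3), (27, 4), (27, 5), (27, 6), (27, 7)]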